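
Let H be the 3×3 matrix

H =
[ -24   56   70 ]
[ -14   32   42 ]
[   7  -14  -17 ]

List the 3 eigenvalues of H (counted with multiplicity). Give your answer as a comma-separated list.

Compute the characteristic polynomial p(r) = det(rI - H).
Expanding along the first row, p(r) = r^3 + 9r^2 - 22r - 120.
Since p(-3) = 0, r = -3 is a root.
Dividing by (r + 3) leaves r^2 + 6r - 40.
The quadratic factors as (r + 10)·(r - 4).
Eigenvalues: -10, -3, 4.

-10, -3, 4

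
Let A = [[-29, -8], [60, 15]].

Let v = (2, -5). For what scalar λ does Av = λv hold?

Compute Av: A·(2, -5) = (-18, 45).
Since Av = λv, compare component 1: -18 = λ·2, so λ = -9.

-9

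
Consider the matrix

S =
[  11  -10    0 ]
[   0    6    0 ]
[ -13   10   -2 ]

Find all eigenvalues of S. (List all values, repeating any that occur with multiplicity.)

-2, 6, 11

Set up det(rI - S) = 0.
Cofactor expansion gives p(r) = r^3 - 15r^2 + 32r + 132.
Since p(6) = 0, r = 6 is a root.
Factor out (r - 6): p(r) = (r - 6)·(r^2 - 9r - 22).
The quadratic factors as (r + 2)·(r - 11).
Eigenvalues: -2, 6, 11.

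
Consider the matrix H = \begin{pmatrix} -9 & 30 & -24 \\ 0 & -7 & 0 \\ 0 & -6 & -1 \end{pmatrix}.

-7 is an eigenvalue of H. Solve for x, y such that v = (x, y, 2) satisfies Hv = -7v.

6, 2

We need (H + 7I)v = 0.
H + 7I = [[-2, 30, -24], [0, 0, 0], [0, -6, 6]].
Row 1: (-2)·x + (30)·y + (-24)·2 = 0
Row 2: (0)·x + (0)·y + (0)·2 = 0
Row 3: (0)·x + (-6)·y + (6)·2 = 0
Solving gives x = 6, y = 2.
Check: H·(6, 2, 2) = (-42, -14, -14) = -7·(6, 2, 2).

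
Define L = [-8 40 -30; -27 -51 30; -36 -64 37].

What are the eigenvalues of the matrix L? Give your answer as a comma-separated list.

-11, -8, -3

Compute the characteristic polynomial p(r) = det(rI - L).
Cofactor expansion gives p(r) = r^3 + 22r^2 + 145r + 264.
Since p(-3) = 0, r = -3 is a root.
Dividing by (r + 3) leaves r^2 + 19r + 88.
The quadratic factors as (r + 11)·(r + 8).
Eigenvalues: -11, -8, -3.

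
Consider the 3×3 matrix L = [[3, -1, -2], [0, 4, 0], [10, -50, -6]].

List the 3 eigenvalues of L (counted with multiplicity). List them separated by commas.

-2, -1, 4

Set up det(sI - L) = 0.
Expanding the 3×3 determinant: p(s) = s^3 - s^2 - 10s - 8.
Rational-root test: s = -1 gives p(-1) = 0.
Factor out (s + 1): p(s) = (s + 1)·(s^2 - 2s - 8).
The quadratic factors as (s + 2)·(s - 4).
Eigenvalues: -2, -1, 4.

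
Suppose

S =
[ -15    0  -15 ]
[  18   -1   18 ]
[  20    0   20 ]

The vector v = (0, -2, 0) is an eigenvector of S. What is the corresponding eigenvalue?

-1

Compute Sv: S·(0, -2, 0) = (0, 2, 0).
Since Sv = λv, compare component 2: 2 = λ·-2, so λ = -1.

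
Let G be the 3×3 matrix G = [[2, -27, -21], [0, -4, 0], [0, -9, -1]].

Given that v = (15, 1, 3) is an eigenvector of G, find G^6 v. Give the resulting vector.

First find the eigenvalue: Gv = (-60, -4, -12) = -4·(15, 1, 3), so λ = -4.
Then G^6 v = λ^6·v = (-4)^6·(15, 1, 3) = 4096·(15, 1, 3) = (61440, 4096, 12288).

(61440, 4096, 12288)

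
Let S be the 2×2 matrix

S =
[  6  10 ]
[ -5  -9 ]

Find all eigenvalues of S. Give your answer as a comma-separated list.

det(S - λI) = (6 - λ)(-9 - λ) - (10)·(-5) = λ^2 + 3λ - 4.
This factors as (λ + 4)·(λ - 1) = 0.
Eigenvalues: -4, 1.

-4, 1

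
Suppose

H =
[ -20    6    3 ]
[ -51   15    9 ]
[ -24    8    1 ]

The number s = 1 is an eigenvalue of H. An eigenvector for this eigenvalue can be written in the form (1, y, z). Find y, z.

We need (H - 1I)v = 0.
H - 1I = [[-21, 6, 3], [-51, 14, 9], [-24, 8, 0]].
Row 1: (-21)·1 + (6)·y + (3)·z = 0
Row 2: (-51)·1 + (14)·y + (9)·z = 0
Row 3: (-24)·1 + (8)·y + (0)·z = 0
Solving gives y = 3, z = 1.
Check: H·(1, 3, 1) = (1, 3, 1) = 1·(1, 3, 1).

3, 1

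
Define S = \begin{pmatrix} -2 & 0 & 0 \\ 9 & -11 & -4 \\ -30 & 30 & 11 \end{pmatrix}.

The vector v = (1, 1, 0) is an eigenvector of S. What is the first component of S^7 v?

First find the eigenvalue: Sv = (-2, -2, 0) = -2·(1, 1, 0), so λ = -2.
Then S^7 v = λ^7·v = (-2)^7·(1, 1, 0) = -128·(1, 1, 0) = (-128, -128, 0).

-128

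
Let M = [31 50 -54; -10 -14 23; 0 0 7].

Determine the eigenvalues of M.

6, 7, 11

Compute the characteristic polynomial p(t) = det(tI - M).
Expanding along the first row, p(t) = t^3 - 24t^2 + 185t - 462.
Try t = 7: p(7) = 0, so 7 is a root.
Dividing by (t - 7) leaves t^2 - 17t + 66.
The quadratic factors as (t - 6)·(t - 11).
Eigenvalues: 6, 7, 11.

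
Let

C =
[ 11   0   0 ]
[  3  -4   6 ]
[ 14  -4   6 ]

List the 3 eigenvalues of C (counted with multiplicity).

Set up det(lambda·I - C) = 0.
Cofactor expansion gives p(lambda) = lambda^3 - 13·lambda^2 + 22·lambda.
Since p(0) = 0, lambda = 0 is a root.
Factor out lambda: p(lambda) = lambda·(lambda^2 - 13·lambda + 22).
The quadratic factors as (lambda - 2)·(lambda - 11).
Eigenvalues: 0, 2, 11.

0, 2, 11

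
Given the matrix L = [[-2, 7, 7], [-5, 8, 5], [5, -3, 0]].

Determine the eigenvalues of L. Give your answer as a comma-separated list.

The characteristic polynomial is p(μ) = det(μI - L).
Cofactor expansion gives p(μ) = μ^3 - 6μ^2 - μ + 30.
Rational-root test: μ = -2 gives p(-2) = 0.
Factor out (μ + 2): p(μ) = (μ + 2)·(μ^2 - 8μ + 15).
The quadratic factors as (μ - 3)·(μ - 5).
Eigenvalues: -2, 3, 5.

-2, 3, 5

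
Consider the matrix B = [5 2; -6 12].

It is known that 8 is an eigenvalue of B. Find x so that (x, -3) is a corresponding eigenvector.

-2

We need (B - 8I)v = 0.
B - 8I = [[-3, 2], [-6, 4]].
Row 1: (-3)·x + (2)·-3 = 0
Row 2: (-6)·x + (4)·-3 = 0
Solving gives x = -2.
Check: B·(-2, -3) = (-16, -24) = 8·(-2, -3).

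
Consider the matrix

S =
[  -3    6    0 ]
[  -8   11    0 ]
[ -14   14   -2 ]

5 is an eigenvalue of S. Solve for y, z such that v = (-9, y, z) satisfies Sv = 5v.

-12, -6

We need (S - 5I)v = 0.
S - 5I = [[-8, 6, 0], [-8, 6, 0], [-14, 14, -7]].
Row 1: (-8)·-9 + (6)·y + (0)·z = 0
Row 2: (-8)·-9 + (6)·y + (0)·z = 0
Row 3: (-14)·-9 + (14)·y + (-7)·z = 0
Solving gives y = -12, z = -6.
Check: S·(-9, -12, -6) = (-45, -60, -30) = 5·(-9, -12, -6).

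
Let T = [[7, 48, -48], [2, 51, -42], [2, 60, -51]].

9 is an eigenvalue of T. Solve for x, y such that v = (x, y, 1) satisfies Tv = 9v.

0, 1

We need (T - 9I)v = 0.
T - 9I = [[-2, 48, -48], [2, 42, -42], [2, 60, -60]].
Row 1: (-2)·x + (48)·y + (-48)·1 = 0
Row 2: (2)·x + (42)·y + (-42)·1 = 0
Row 3: (2)·x + (60)·y + (-60)·1 = 0
Solving gives x = 0, y = 1.
Check: T·(0, 1, 1) = (0, 9, 9) = 9·(0, 1, 1).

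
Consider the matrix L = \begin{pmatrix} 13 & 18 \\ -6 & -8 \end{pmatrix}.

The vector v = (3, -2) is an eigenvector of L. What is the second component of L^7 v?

-2

First find the eigenvalue: Lv = (3, -2) = 1·(3, -2), so λ = 1.
Then L^7 v = λ^7·v = 1^7·(3, -2) = 1·(3, -2) = (3, -2).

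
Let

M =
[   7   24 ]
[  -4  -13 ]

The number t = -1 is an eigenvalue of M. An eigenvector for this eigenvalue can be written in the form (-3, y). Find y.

1

We need (M + 1I)v = 0.
M + 1I = [[8, 24], [-4, -12]].
Row 1: (8)·-3 + (24)·y = 0
Row 2: (-4)·-3 + (-12)·y = 0
Solving gives y = 1.
Check: M·(-3, 1) = (3, -1) = -1·(-3, 1).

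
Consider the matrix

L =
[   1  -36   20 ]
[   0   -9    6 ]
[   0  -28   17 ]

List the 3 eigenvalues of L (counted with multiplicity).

1, 3, 5

Compute the characteristic polynomial p(λ) = det(λI - L).
Expanding along the first row, p(λ) = λ^3 - 9λ^2 + 23λ - 15.
Rational-root test: λ = 1 gives p(1) = 0.
Dividing by (λ - 1) leaves λ^2 - 8λ + 15.
The quadratic factors as (λ - 3)·(λ - 5).
Eigenvalues: 1, 3, 5.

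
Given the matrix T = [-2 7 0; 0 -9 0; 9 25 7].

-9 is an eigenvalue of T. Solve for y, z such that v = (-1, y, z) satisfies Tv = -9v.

1, -1

We need (T + 9I)v = 0.
T + 9I = [[7, 7, 0], [0, 0, 0], [9, 25, 16]].
Row 1: (7)·-1 + (7)·y + (0)·z = 0
Row 2: (0)·-1 + (0)·y + (0)·z = 0
Row 3: (9)·-1 + (25)·y + (16)·z = 0
Solving gives y = 1, z = -1.
Check: T·(-1, 1, -1) = (9, -9, 9) = -9·(-1, 1, -1).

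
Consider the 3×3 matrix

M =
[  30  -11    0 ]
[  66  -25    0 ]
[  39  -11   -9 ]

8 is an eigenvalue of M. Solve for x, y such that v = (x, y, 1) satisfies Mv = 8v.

1, 2

We need (M - 8I)v = 0.
M - 8I = [[22, -11, 0], [66, -33, 0], [39, -11, -17]].
Row 1: (22)·x + (-11)·y + (0)·1 = 0
Row 2: (66)·x + (-33)·y + (0)·1 = 0
Row 3: (39)·x + (-11)·y + (-17)·1 = 0
Solving gives x = 1, y = 2.
Check: M·(1, 2, 1) = (8, 16, 8) = 8·(1, 2, 1).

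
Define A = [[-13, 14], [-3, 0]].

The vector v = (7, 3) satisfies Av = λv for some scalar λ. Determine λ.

Compute Av: A·(7, 3) = (-49, -21).
Since Av = λv, compare component 1: -49 = λ·7, so λ = -7.

-7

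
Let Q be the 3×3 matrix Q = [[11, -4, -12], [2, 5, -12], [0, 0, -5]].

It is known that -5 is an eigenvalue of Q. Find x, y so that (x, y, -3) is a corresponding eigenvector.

-3, -3

We need (Q + 5I)v = 0.
Q + 5I = [[16, -4, -12], [2, 10, -12], [0, 0, 0]].
Row 1: (16)·x + (-4)·y + (-12)·-3 = 0
Row 2: (2)·x + (10)·y + (-12)·-3 = 0
Row 3: (0)·x + (0)·y + (0)·-3 = 0
Solving gives x = -3, y = -3.
Check: Q·(-3, -3, -3) = (15, 15, 15) = -5·(-3, -3, -3).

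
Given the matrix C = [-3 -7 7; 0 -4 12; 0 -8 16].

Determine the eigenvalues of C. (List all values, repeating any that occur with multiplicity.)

Set up det(λI - C) = 0.
Expanding along the first row, p(λ) = λ^3 - 9λ^2 - 4λ + 96.
Since p(-3) = 0, λ = -3 is a root.
Factor out (λ + 3): p(λ) = (λ + 3)·(λ^2 - 12λ + 32).
The quadratic factors as (λ - 4)·(λ - 8).
Eigenvalues: -3, 4, 8.

-3, 4, 8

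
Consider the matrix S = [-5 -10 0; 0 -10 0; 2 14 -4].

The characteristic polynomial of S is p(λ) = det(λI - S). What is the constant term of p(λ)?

200

p(λ) = λ^3 + 19λ^2 + 110λ + 200.
The constant term is 200.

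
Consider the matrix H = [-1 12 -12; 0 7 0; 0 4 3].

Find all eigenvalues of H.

Compute the characteristic polynomial p(λ) = det(λI - H).
Cofactor expansion gives p(λ) = λ^3 - 9λ^2 + 11λ + 21.
Since p(-1) = 0, λ = -1 is a root.
Dividing by (λ + 1) leaves λ^2 - 10λ + 21.
The quadratic factors as (λ - 3)·(λ - 7).
Eigenvalues: -1, 3, 7.

-1, 3, 7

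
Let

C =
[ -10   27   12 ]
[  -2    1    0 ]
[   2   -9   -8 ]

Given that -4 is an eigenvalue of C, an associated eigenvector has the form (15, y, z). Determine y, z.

We need (C + 4I)v = 0.
C + 4I = [[-6, 27, 12], [-2, 5, 0], [2, -9, -4]].
Row 1: (-6)·15 + (27)·y + (12)·z = 0
Row 2: (-2)·15 + (5)·y + (0)·z = 0
Row 3: (2)·15 + (-9)·y + (-4)·z = 0
Solving gives y = 6, z = -6.
Check: C·(15, 6, -6) = (-60, -24, 24) = -4·(15, 6, -6).

6, -6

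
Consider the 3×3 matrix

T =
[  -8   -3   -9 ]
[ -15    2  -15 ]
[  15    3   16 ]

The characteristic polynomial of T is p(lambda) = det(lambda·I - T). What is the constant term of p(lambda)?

p(lambda) = lambda^3 - 10·lambda^2 + 23·lambda - 14.
The constant term is -14.

-14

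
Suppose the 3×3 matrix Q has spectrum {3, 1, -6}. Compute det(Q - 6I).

-180

If Q has eigenvalues 3, 1, -6, then Q - 6I has eigenvalues -3, -5, -12.
det(Q - 6I) = (-3) · (-5) · (-12) = -180.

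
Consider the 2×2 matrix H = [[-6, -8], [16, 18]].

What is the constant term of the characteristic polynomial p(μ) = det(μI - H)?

20

p(0) = det(0·I − H) = det(−H) = (−1)^2·det(H).
det(H) = 20, so p(0) = 20.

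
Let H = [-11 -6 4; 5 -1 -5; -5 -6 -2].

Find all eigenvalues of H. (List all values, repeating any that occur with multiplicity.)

-7, -6, -1

Compute the characteristic polynomial p(μ) = det(μI - H).
Expanding along the first row, p(μ) = μ^3 + 14μ^2 + 55μ + 42.
Since p(-7) = 0, μ = -7 is a root.
Factor out (μ + 7): p(μ) = (μ + 7)·(μ^2 + 7μ + 6).
The quadratic factors as (μ + 6)·(μ + 1).
Eigenvalues: -7, -6, -1.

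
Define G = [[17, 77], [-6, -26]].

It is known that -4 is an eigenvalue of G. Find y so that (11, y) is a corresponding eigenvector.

We need (G + 4I)v = 0.
G + 4I = [[21, 77], [-6, -22]].
Row 1: (21)·11 + (77)·y = 0
Row 2: (-6)·11 + (-22)·y = 0
Solving gives y = -3.
Check: G·(11, -3) = (-44, 12) = -4·(11, -3).

-3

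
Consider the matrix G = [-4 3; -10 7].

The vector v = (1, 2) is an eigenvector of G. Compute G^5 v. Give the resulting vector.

First find the eigenvalue: Gv = (2, 4) = 2·(1, 2), so λ = 2.
Then G^5 v = λ^5·v = 2^5·(1, 2) = 32·(1, 2) = (32, 64).

(32, 64)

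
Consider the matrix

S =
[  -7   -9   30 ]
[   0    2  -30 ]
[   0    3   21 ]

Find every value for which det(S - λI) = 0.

The characteristic polynomial is p(t) = det(tI - S).
Expanding the 3×3 determinant: p(t) = t^3 - 16t^2 - 29t + 924.
Try t = 12: p(12) = 0, so 12 is a root.
Factor out (t - 12): p(t) = (t - 12)·(t^2 - 4t - 77).
The quadratic factors as (t + 7)·(t - 11).
Eigenvalues: -7, 11, 12.

-7, 11, 12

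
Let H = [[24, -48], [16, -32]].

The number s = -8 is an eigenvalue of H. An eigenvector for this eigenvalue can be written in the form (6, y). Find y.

4

We need (H + 8I)v = 0.
H + 8I = [[32, -48], [16, -24]].
Row 1: (32)·6 + (-48)·y = 0
Row 2: (16)·6 + (-24)·y = 0
Solving gives y = 4.
Check: H·(6, 4) = (-48, -32) = -8·(6, 4).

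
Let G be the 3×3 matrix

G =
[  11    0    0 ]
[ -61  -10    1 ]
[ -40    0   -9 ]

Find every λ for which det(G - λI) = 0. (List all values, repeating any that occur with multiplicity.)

-10, -9, 11

The characteristic polynomial is p(r) = det(rI - G).
Cofactor expansion gives p(r) = r^3 + 8r^2 - 119r - 990.
Rational-root test: r = 11 gives p(11) = 0.
Dividing by (r - 11) leaves r^2 + 19r + 90.
The quadratic factors as (r + 10)·(r + 9).
Eigenvalues: -10, -9, 11.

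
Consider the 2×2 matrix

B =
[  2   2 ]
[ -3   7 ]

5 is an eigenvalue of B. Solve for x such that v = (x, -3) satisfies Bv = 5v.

-2

We need (B - 5I)v = 0.
B - 5I = [[-3, 2], [-3, 2]].
Row 1: (-3)·x + (2)·-3 = 0
Row 2: (-3)·x + (2)·-3 = 0
Solving gives x = -2.
Check: B·(-2, -3) = (-10, -15) = 5·(-2, -3).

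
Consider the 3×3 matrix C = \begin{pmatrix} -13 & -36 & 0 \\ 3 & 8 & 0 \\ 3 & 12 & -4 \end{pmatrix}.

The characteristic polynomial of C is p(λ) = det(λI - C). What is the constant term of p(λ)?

p(λ) = λ^3 + 9λ^2 + 24λ + 16.
The constant term is 16.

16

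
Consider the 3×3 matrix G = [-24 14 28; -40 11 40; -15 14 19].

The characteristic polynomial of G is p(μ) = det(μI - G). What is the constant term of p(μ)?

396

p(μ) = μ^3 - 6μ^2 - 91μ + 396.
The constant term is 396.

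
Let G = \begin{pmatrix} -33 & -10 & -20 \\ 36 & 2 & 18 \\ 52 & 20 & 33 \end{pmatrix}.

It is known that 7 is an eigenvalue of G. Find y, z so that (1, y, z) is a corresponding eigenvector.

We need (G - 7I)v = 0.
G - 7I = [[-40, -10, -20], [36, -5, 18], [52, 20, 26]].
Row 1: (-40)·1 + (-10)·y + (-20)·z = 0
Row 2: (36)·1 + (-5)·y + (18)·z = 0
Row 3: (52)·1 + (20)·y + (26)·z = 0
Solving gives y = 0, z = -2.
Check: G·(1, 0, -2) = (7, 0, -14) = 7·(1, 0, -2).

0, -2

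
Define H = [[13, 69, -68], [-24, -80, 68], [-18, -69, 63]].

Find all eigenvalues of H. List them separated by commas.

The characteristic polynomial is p(λ) = det(λI - H).
Expanding the 3×3 determinant: p(λ) = λ^3 + 4λ^2 - 137λ - 660.
Rational-root test: λ = -5 gives p(-5) = 0.
Factor out (λ + 5): p(λ) = (λ + 5)·(λ^2 - λ - 132).
The quadratic factors as (λ + 11)·(λ - 12).
Eigenvalues: -11, -5, 12.

-11, -5, 12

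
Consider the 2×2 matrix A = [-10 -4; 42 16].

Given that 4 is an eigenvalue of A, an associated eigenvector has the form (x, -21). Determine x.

We need (A - 4I)v = 0.
A - 4I = [[-14, -4], [42, 12]].
Row 1: (-14)·x + (-4)·-21 = 0
Row 2: (42)·x + (12)·-21 = 0
Solving gives x = 6.
Check: A·(6, -21) = (24, -84) = 4·(6, -21).

6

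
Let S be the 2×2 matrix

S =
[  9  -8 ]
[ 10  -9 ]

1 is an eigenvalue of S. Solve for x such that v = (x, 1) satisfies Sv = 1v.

1

We need (S - 1I)v = 0.
S - 1I = [[8, -8], [10, -10]].
Row 1: (8)·x + (-8)·1 = 0
Row 2: (10)·x + (-10)·1 = 0
Solving gives x = 1.
Check: S·(1, 1) = (1, 1) = 1·(1, 1).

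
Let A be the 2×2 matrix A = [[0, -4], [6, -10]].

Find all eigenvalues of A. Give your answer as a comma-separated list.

-6, -4

det(A - lambda·I) = (0 - lambda)(-10 - lambda) - (-4)·(6) = lambda^2 + 10·lambda + 24.
This factors as (lambda + 6)·(lambda + 4) = 0.
Eigenvalues: -6, -4.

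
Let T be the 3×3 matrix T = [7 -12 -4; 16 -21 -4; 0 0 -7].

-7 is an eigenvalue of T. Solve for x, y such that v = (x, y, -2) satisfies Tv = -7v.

-4, -4

We need (T + 7I)v = 0.
T + 7I = [[14, -12, -4], [16, -14, -4], [0, 0, 0]].
Row 1: (14)·x + (-12)·y + (-4)·-2 = 0
Row 2: (16)·x + (-14)·y + (-4)·-2 = 0
Row 3: (0)·x + (0)·y + (0)·-2 = 0
Solving gives x = -4, y = -4.
Check: T·(-4, -4, -2) = (28, 28, 14) = -7·(-4, -4, -2).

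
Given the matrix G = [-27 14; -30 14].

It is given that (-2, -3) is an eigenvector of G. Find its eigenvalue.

-6

Compute Gv: G·(-2, -3) = (12, 18).
Since Gv = λv, compare component 1: 12 = λ·-2, so λ = -6.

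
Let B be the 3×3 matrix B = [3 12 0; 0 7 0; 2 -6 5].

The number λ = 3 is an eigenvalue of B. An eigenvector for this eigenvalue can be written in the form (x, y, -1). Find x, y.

1, 0

We need (B - 3I)v = 0.
B - 3I = [[0, 12, 0], [0, 4, 0], [2, -6, 2]].
Row 1: (0)·x + (12)·y + (0)·-1 = 0
Row 2: (0)·x + (4)·y + (0)·-1 = 0
Row 3: (2)·x + (-6)·y + (2)·-1 = 0
Solving gives x = 1, y = 0.
Check: B·(1, 0, -1) = (3, 0, -3) = 3·(1, 0, -1).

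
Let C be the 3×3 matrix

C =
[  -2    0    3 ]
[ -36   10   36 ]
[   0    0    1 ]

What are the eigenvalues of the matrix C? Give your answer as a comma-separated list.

The characteristic polynomial is p(r) = det(rI - C).
Expanding along the first row, p(r) = r^3 - 9r^2 - 12r + 20.
Rational-root test: r = 1 gives p(1) = 0.
Factor out (r - 1): p(r) = (r - 1)·(r^2 - 8r - 20).
The quadratic factors as (r + 2)·(r - 10).
Eigenvalues: -2, 1, 10.

-2, 1, 10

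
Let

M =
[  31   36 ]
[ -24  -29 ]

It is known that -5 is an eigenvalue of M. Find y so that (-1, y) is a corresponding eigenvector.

We need (M + 5I)v = 0.
M + 5I = [[36, 36], [-24, -24]].
Row 1: (36)·-1 + (36)·y = 0
Row 2: (-24)·-1 + (-24)·y = 0
Solving gives y = 1.
Check: M·(-1, 1) = (5, -5) = -5·(-1, 1).

1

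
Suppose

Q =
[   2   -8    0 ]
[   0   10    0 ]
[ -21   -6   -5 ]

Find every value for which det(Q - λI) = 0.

The characteristic polynomial is p(λ) = det(λI - Q).
Cofactor expansion gives p(λ) = λ^3 - 7λ^2 - 40λ + 100.
Try λ = 2: p(2) = 0, so 2 is a root.
Factor out (λ - 2): p(λ) = (λ - 2)·(λ^2 - 5λ - 50).
The quadratic factors as (λ + 5)·(λ - 10).
Eigenvalues: -5, 2, 10.

-5, 2, 10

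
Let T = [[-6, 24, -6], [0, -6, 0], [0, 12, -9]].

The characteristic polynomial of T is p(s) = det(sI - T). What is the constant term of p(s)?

p(s) = s^3 + 21s^2 + 144s + 324.
The constant term is 324.

324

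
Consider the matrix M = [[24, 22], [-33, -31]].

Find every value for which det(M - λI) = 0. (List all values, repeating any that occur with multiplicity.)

det(M - λI) = (24 - λ)(-31 - λ) - (22)·(-33) = λ^2 + 7λ - 18.
This factors as (λ + 9)·(λ - 2) = 0.
Eigenvalues: -9, 2.

-9, 2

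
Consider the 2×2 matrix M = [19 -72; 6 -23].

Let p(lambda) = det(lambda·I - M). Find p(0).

-5

p(0) = det(0·I − M) = det(−M) = (−1)^2·det(M).
det(M) = -5, so p(0) = -5.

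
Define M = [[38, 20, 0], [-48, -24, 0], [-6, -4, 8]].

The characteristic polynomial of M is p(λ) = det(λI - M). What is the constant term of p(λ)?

-384

p(λ) = λ^3 - 22λ^2 + 160λ - 384.
The constant term is -384.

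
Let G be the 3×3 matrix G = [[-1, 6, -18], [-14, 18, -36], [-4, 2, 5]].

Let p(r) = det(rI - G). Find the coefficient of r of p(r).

p(r) = r^3 - 22r^2 + 151r - 330.
The coefficient of r is 151.

151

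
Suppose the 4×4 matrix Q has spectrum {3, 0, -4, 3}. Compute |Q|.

0

det(Q) is the product of the eigenvalues: (3) · (0) · (-4) · (3) = 0.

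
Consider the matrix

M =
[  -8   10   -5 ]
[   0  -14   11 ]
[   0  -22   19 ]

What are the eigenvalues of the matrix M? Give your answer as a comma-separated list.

-8, -3, 8

Set up det(tI - M) = 0.
Expanding along the first row, p(t) = t^3 + 3t^2 - 64t - 192.
Try t = -3: p(-3) = 0, so -3 is a root.
Dividing by (t + 3) leaves t^2 - 64.
The quadratic factors as (t + 8)·(t - 8).
Eigenvalues: -8, -3, 8.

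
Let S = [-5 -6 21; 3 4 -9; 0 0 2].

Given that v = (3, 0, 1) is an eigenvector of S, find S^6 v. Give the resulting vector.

First find the eigenvalue: Sv = (6, 0, 2) = 2·(3, 0, 1), so λ = 2.
Then S^6 v = λ^6·v = 2^6·(3, 0, 1) = 64·(3, 0, 1) = (192, 0, 64).

(192, 0, 64)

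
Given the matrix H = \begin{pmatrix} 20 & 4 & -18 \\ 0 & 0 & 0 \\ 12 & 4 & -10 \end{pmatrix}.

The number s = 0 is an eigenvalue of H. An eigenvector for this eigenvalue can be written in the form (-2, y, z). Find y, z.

We need (H)v = 0.
H = [[20, 4, -18], [0, 0, 0], [12, 4, -10]].
Row 1: (20)·-2 + (4)·y + (-18)·z = 0
Row 2: (0)·-2 + (0)·y + (0)·z = 0
Row 3: (12)·-2 + (4)·y + (-10)·z = 0
Solving gives y = 1, z = -2.
Check: H·(-2, 1, -2) = (0, 0, 0) = 0·(-2, 1, -2).

1, -2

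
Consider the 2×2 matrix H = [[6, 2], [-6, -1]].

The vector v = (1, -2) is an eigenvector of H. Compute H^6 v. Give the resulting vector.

(64, -128)

First find the eigenvalue: Hv = (2, -4) = 2·(1, -2), so λ = 2.
Then H^6 v = λ^6·v = 2^6·(1, -2) = 64·(1, -2) = (64, -128).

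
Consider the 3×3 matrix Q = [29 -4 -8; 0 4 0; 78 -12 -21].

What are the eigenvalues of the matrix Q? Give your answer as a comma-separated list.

3, 4, 5

Set up det(lambda·I - Q) = 0.
Cofactor expansion gives p(lambda) = lambda^3 - 12·lambda^2 + 47·lambda - 60.
Rational-root test: lambda = 3 gives p(3) = 0.
Factor out (lambda - 3): p(lambda) = (lambda - 3)·(lambda^2 - 9·lambda + 20).
The quadratic factors as (lambda - 4)·(lambda - 5).
Eigenvalues: 3, 4, 5.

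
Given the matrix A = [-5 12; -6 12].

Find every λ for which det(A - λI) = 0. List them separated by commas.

det(A - lambda·I) = (-5 - lambda)(12 - lambda) - (12)·(-6) = lambda^2 - 7·lambda + 12.
This factors as (lambda - 3)·(lambda - 4) = 0.
Eigenvalues: 3, 4.

3, 4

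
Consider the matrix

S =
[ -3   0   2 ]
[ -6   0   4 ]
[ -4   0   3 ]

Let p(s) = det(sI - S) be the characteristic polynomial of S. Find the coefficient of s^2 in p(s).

The coefficient of s^2 of det(sI - S) is −trace(S).
trace(S) = (-3) + (0) + (3) = 0, so the coefficient is 0.

0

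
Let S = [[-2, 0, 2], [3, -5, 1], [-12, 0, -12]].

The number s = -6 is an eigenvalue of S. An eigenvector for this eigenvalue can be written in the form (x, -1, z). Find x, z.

1, -2

We need (S + 6I)v = 0.
S + 6I = [[4, 0, 2], [3, 1, 1], [-12, 0, -6]].
Row 1: (4)·x + (0)·-1 + (2)·z = 0
Row 2: (3)·x + (1)·-1 + (1)·z = 0
Row 3: (-12)·x + (0)·-1 + (-6)·z = 0
Solving gives x = 1, z = -2.
Check: S·(1, -1, -2) = (-6, 6, 12) = -6·(1, -1, -2).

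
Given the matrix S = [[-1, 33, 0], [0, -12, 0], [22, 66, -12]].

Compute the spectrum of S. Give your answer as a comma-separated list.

-12, -12, -1

The characteristic polynomial is p(λ) = det(λI - S).
Cofactor expansion gives p(λ) = λ^3 + 25λ^2 + 168λ + 144.
Rational-root test: λ = -12 gives p(-12) = 0.
Dividing by (λ + 12) leaves λ^2 + 13λ + 12.
The quadratic factors as (λ + 12)·(λ + 1).
Eigenvalues: -12, -12, -1.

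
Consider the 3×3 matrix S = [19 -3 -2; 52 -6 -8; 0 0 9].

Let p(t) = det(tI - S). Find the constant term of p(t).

p(t) = t^3 - 22t^2 + 159t - 378.
The constant term is -378.

-378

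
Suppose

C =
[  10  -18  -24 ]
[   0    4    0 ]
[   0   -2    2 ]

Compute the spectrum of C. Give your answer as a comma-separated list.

Set up det(λI - C) = 0.
Cofactor expansion gives p(λ) = λ^3 - 16λ^2 + 68λ - 80.
Try λ = 4: p(4) = 0, so 4 is a root.
Dividing by (λ - 4) leaves λ^2 - 12λ + 20.
The quadratic factors as (λ - 2)·(λ - 10).
Eigenvalues: 2, 4, 10.

2, 4, 10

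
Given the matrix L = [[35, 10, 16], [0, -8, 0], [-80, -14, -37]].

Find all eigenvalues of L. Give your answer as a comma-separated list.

The characteristic polynomial is p(lambda) = det(lambda·I - L).
Expanding along the first row, p(lambda) = lambda^3 + 10·lambda^2 + lambda - 120.
Rational-root test: lambda = -8 gives p(-8) = 0.
Dividing by (lambda + 8) leaves lambda^2 + 2·lambda - 15.
The quadratic factors as (lambda + 5)·(lambda - 3).
Eigenvalues: -8, -5, 3.

-8, -5, 3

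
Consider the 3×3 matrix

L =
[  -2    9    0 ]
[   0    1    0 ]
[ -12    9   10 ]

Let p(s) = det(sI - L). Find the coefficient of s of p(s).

-12

p(s) = s^3 - 9s^2 - 12s + 20.
The coefficient of s is -12.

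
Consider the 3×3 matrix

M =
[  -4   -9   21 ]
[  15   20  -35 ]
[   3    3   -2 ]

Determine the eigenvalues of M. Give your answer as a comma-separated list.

4, 5, 5

The characteristic polynomial is p(t) = det(tI - M).
Expanding along the first row, p(t) = t^3 - 14t^2 + 65t - 100.
Try t = 4: p(4) = 0, so 4 is a root.
Dividing by (t - 4) leaves t^2 - 10t + 25.
The quadratic factor is (t - 5)^2.
Eigenvalues: 4, 5, 5.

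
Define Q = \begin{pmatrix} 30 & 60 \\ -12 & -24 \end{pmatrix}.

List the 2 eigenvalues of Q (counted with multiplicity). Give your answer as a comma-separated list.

det(Q - tI) = (30 - t)(-24 - t) - (60)·(-12) = t^2 - 6t.
This factors as t·(t - 6) = 0.
Eigenvalues: 0, 6.

0, 6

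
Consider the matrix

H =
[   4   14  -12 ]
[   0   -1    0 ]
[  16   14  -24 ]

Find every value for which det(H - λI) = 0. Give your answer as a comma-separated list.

The characteristic polynomial is p(s) = det(sI - H).
Cofactor expansion gives p(s) = s^3 + 21s^2 + 116s + 96.
Try s = -1: p(-1) = 0, so -1 is a root.
Dividing by (s + 1) leaves s^2 + 20s + 96.
The quadratic factors as (s + 12)·(s + 8).
Eigenvalues: -12, -8, -1.

-12, -8, -1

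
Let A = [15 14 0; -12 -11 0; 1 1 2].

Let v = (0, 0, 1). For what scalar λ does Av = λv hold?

Compute Av: A·(0, 0, 1) = (0, 0, 2).
Since Av = λv, compare component 3: 2 = λ·1, so λ = 2.

2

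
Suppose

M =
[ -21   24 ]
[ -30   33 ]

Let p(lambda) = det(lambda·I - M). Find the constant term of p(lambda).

27

p(lambda) = lambda^2 - 12·lambda + 27.
The constant term is 27.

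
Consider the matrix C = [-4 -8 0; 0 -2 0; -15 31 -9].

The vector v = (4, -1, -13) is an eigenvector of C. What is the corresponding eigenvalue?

Compute Cv: C·(4, -1, -13) = (-8, 2, 26).
Since Cv = λv, compare component 1: -8 = λ·4, so λ = -2.

-2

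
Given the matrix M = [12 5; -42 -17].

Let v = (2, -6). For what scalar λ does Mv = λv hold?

-3

Compute Mv: M·(2, -6) = (-6, 18).
Since Mv = λv, compare component 1: -6 = λ·2, so λ = -3.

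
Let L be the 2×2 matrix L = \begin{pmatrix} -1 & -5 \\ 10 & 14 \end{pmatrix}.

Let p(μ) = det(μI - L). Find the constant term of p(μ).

p(μ) = μ^2 - 13μ + 36.
The constant term is 36.

36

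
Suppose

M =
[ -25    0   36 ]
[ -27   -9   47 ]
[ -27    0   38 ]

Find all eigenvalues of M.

The characteristic polynomial is p(r) = det(rI - M).
Expanding along the first row, p(r) = r^3 - 4r^2 - 95r + 198.
Since p(-9) = 0, r = -9 is a root.
Dividing by (r + 9) leaves r^2 - 13r + 22.
The quadratic factors as (r - 2)·(r - 11).
Eigenvalues: -9, 2, 11.

-9, 2, 11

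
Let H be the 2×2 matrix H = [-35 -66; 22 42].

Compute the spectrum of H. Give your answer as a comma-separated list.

-2, 9

det(H - lambda·I) = (-35 - lambda)(42 - lambda) - (-66)·(22) = lambda^2 - 7·lambda - 18.
This factors as (lambda + 2)·(lambda - 9) = 0.
Eigenvalues: -2, 9.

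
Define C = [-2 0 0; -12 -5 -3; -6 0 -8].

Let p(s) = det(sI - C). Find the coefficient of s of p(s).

p(s) = s^3 + 15s^2 + 66s + 80.
The coefficient of s is 66.

66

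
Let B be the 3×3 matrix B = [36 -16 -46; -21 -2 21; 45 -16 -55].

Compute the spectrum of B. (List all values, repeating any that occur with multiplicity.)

Compute the characteristic polynomial p(λ) = det(λI - B).
Expanding the 3×3 determinant: p(λ) = λ^3 + 21λ^2 + 128λ + 180.
Try λ = -2: p(-2) = 0, so -2 is a root.
Dividing by (λ + 2) leaves λ^2 + 19λ + 90.
The quadratic factors as (λ + 10)·(λ + 9).
Eigenvalues: -10, -9, -2.

-10, -9, -2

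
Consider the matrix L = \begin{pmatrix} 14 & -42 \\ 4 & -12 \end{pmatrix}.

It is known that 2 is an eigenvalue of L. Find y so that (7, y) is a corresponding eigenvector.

We need (L - 2I)v = 0.
L - 2I = [[12, -42], [4, -14]].
Row 1: (12)·7 + (-42)·y = 0
Row 2: (4)·7 + (-14)·y = 0
Solving gives y = 2.
Check: L·(7, 2) = (14, 4) = 2·(7, 2).

2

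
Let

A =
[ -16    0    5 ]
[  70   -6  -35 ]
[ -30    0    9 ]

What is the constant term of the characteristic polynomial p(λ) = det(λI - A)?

36

p(0) = det(0·I − A) = det(−A) = (−1)^3·det(A).
det(A) = -36, so p(0) = 36.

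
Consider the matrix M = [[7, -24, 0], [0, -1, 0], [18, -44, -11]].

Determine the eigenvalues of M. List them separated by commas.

The characteristic polynomial is p(r) = det(rI - M).
Expanding the 3×3 determinant: p(r) = r^3 + 5r^2 - 73r - 77.
Try r = -1: p(-1) = 0, so -1 is a root.
Factor out (r + 1): p(r) = (r + 1)·(r^2 + 4r - 77).
The quadratic factors as (r + 11)·(r - 7).
Eigenvalues: -11, -1, 7.

-11, -1, 7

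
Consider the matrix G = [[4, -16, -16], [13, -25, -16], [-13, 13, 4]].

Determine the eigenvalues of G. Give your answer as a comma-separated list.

Compute the characteristic polynomial p(μ) = det(μI - G).
Cofactor expansion gives p(μ) = μ^3 + 17μ^2 + 24μ - 432.
Since p(-9) = 0, μ = -9 is a root.
Dividing by (μ + 9) leaves μ^2 + 8μ - 48.
The quadratic factors as (μ + 12)·(μ - 4).
Eigenvalues: -12, -9, 4.

-12, -9, 4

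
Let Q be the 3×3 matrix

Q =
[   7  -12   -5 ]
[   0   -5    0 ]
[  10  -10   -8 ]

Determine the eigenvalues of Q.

-5, -3, 2

The characteristic polynomial is p(r) = det(rI - Q).
Expanding the 3×3 determinant: p(r) = r^3 + 6r^2 - r - 30.
Try r = 2: p(2) = 0, so 2 is a root.
Factor out (r - 2): p(r) = (r - 2)·(r^2 + 8r + 15).
The quadratic factors as (r + 5)·(r + 3).
Eigenvalues: -5, -3, 2.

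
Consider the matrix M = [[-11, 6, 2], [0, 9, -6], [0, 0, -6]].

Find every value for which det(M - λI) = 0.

M is upper triangular, so its eigenvalues are the diagonal entries.
Diagonal: -11, 9, -6.

-11, -6, 9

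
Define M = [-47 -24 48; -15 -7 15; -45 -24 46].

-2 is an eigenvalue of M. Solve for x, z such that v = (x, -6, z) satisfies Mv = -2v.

We need (M + 2I)v = 0.
M + 2I = [[-45, -24, 48], [-15, -5, 15], [-45, -24, 48]].
Row 1: (-45)·x + (-24)·-6 + (48)·z = 0
Row 2: (-15)·x + (-5)·-6 + (15)·z = 0
Row 3: (-45)·x + (-24)·-6 + (48)·z = 0
Solving gives x = -16, z = -18.
Check: M·(-16, -6, -18) = (32, 12, 36) = -2·(-16, -6, -18).

-16, -18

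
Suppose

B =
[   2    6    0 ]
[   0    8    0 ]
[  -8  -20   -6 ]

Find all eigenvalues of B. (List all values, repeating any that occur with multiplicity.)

Set up det(sI - B) = 0.
Cofactor expansion gives p(s) = s^3 - 4s^2 - 44s + 96.
Rational-root test: s = 2 gives p(2) = 0.
Factor out (s - 2): p(s) = (s - 2)·(s^2 - 2s - 48).
The quadratic factors as (s + 6)·(s - 8).
Eigenvalues: -6, 2, 8.

-6, 2, 8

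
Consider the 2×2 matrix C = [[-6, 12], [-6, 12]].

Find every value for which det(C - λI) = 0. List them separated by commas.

0, 6

det(C - λI) = (-6 - λ)(12 - λ) - (12)·(-6) = λ^2 - 6λ.
This factors as λ·(λ - 6) = 0.
Eigenvalues: 0, 6.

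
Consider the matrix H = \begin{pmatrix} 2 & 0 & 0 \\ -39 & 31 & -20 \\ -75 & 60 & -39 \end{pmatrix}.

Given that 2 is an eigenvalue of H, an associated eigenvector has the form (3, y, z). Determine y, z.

-27, -45

We need (H - 2I)v = 0.
H - 2I = [[0, 0, 0], [-39, 29, -20], [-75, 60, -41]].
Row 1: (0)·3 + (0)·y + (0)·z = 0
Row 2: (-39)·3 + (29)·y + (-20)·z = 0
Row 3: (-75)·3 + (60)·y + (-41)·z = 0
Solving gives y = -27, z = -45.
Check: H·(3, -27, -45) = (6, -54, -90) = 2·(3, -27, -45).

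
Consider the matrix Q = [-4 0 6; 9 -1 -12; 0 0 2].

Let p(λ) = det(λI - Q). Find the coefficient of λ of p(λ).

p(λ) = λ^3 + 3λ^2 - 6λ - 8.
The coefficient of λ is -6.

-6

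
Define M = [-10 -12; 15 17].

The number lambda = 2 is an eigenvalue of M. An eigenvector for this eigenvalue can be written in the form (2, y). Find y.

We need (M - 2I)v = 0.
M - 2I = [[-12, -12], [15, 15]].
Row 1: (-12)·2 + (-12)·y = 0
Row 2: (15)·2 + (15)·y = 0
Solving gives y = -2.
Check: M·(2, -2) = (4, -4) = 2·(2, -2).

-2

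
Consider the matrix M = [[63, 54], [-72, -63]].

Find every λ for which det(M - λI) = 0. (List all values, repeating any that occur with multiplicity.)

det(M - tI) = (63 - t)(-63 - t) - (54)·(-72) = t^2 - 81.
This factors as (t + 9)·(t - 9) = 0.
Eigenvalues: -9, 9.

-9, 9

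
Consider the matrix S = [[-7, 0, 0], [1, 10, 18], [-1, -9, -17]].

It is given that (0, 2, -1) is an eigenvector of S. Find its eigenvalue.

Compute Sv: S·(0, 2, -1) = (0, 2, -1).
Since Sv = λv, compare component 2: 2 = λ·2, so λ = 1.

1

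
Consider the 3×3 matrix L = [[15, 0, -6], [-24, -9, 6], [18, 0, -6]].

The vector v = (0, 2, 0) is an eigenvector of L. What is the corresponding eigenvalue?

Compute Lv: L·(0, 2, 0) = (0, -18, 0).
Since Lv = λv, compare component 2: -18 = λ·2, so λ = -9.

-9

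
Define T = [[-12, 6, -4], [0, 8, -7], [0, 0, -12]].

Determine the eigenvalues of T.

-12, -12, 8

T is upper triangular, so its eigenvalues are the diagonal entries.
Diagonal: -12, 8, -12.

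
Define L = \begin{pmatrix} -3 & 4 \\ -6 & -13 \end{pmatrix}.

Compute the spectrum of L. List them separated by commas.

det(L - λI) = (-3 - λ)(-13 - λ) - (4)·(-6) = λ^2 + 16λ + 63.
This factors as (λ + 9)·(λ + 7) = 0.
Eigenvalues: -9, -7.

-9, -7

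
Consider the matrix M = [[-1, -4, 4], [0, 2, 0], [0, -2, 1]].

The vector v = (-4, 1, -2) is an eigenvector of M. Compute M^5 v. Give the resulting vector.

First find the eigenvalue: Mv = (-8, 2, -4) = 2·(-4, 1, -2), so λ = 2.
Then M^5 v = λ^5·v = 2^5·(-4, 1, -2) = 32·(-4, 1, -2) = (-128, 32, -64).

(-128, 32, -64)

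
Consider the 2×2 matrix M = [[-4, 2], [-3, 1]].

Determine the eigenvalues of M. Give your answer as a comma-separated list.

det(M - lambda·I) = (-4 - lambda)(1 - lambda) - (2)·(-3) = lambda^2 + 3·lambda + 2.
This factors as (lambda + 2)·(lambda + 1) = 0.
Eigenvalues: -2, -1.

-2, -1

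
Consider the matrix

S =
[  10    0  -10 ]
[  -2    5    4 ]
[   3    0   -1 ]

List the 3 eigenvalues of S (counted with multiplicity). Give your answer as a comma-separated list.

4, 5, 5

The characteristic polynomial is p(μ) = det(μI - S).
Expanding the 3×3 determinant: p(μ) = μ^3 - 14μ^2 + 65μ - 100.
Since p(5) = 0, μ = 5 is a root.
Factor out (μ - 5): p(μ) = (μ - 5)·(μ^2 - 9μ + 20).
The quadratic factors as (μ - 4)·(μ - 5).
Eigenvalues: 4, 5, 5.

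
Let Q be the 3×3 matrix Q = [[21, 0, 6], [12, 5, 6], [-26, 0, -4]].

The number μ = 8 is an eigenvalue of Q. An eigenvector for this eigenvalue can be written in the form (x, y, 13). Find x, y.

-6, 2

We need (Q - 8I)v = 0.
Q - 8I = [[13, 0, 6], [12, -3, 6], [-26, 0, -12]].
Row 1: (13)·x + (0)·y + (6)·13 = 0
Row 2: (12)·x + (-3)·y + (6)·13 = 0
Row 3: (-26)·x + (0)·y + (-12)·13 = 0
Solving gives x = -6, y = 2.
Check: Q·(-6, 2, 13) = (-48, 16, 104) = 8·(-6, 2, 13).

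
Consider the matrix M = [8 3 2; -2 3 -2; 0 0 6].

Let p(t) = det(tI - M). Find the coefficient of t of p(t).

96

p(t) = t^3 - 17t^2 + 96t - 180.
The coefficient of t is 96.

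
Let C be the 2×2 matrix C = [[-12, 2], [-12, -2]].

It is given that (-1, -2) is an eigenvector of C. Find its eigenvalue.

Compute Cv: C·(-1, -2) = (8, 16).
Since Cv = λv, compare component 1: 8 = λ·-1, so λ = -8.

-8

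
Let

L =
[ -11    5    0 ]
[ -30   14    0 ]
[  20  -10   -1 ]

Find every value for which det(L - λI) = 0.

-1, -1, 4

The characteristic polynomial is p(t) = det(tI - L).
Expanding along the first row, p(t) = t^3 - 2t^2 - 7t - 4.
Since p(4) = 0, t = 4 is a root.
Dividing by (t - 4) leaves t^2 + 2t + 1.
The quadratic factor is (t + 1)^2.
Eigenvalues: -1, -1, 4.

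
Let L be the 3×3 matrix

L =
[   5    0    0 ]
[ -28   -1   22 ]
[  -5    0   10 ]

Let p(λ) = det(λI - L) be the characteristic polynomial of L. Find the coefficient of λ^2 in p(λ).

-14

The coefficient of λ^2 of det(λI - L) is −trace(L).
trace(L) = (5) + (-1) + (10) = 14, so the coefficient is -14.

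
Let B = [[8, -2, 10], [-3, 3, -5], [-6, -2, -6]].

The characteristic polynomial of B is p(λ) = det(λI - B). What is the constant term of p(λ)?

8

p(λ) = λ^3 - 5λ^2 + 2λ + 8.
The constant term is 8.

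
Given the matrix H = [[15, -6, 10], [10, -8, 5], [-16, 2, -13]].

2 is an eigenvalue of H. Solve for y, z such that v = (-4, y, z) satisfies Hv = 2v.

-2, 4

We need (H - 2I)v = 0.
H - 2I = [[13, -6, 10], [10, -10, 5], [-16, 2, -15]].
Row 1: (13)·-4 + (-6)·y + (10)·z = 0
Row 2: (10)·-4 + (-10)·y + (5)·z = 0
Row 3: (-16)·-4 + (2)·y + (-15)·z = 0
Solving gives y = -2, z = 4.
Check: H·(-4, -2, 4) = (-8, -4, 8) = 2·(-4, -2, 4).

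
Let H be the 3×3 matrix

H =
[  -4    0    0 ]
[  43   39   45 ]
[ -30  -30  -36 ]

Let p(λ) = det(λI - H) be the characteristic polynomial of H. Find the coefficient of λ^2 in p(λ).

The coefficient of λ^2 of det(λI - H) is −trace(H).
trace(H) = (-4) + (39) + (-36) = -1, so the coefficient is 1.

1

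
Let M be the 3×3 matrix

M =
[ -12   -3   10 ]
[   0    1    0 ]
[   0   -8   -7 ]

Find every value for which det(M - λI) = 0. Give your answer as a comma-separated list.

-12, -7, 1

The characteristic polynomial is p(r) = det(rI - M).
Expanding along the first row, p(r) = r^3 + 18r^2 + 65r - 84.
Rational-root test: r = -7 gives p(-7) = 0.
Factor out (r + 7): p(r) = (r + 7)·(r^2 + 11r - 12).
The quadratic factors as (r + 12)·(r - 1).
Eigenvalues: -12, -7, 1.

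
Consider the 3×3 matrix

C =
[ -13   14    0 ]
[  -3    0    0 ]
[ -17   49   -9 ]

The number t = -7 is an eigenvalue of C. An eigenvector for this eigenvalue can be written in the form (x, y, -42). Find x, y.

We need (C + 7I)v = 0.
C + 7I = [[-6, 14, 0], [-3, 7, 0], [-17, 49, -2]].
Row 1: (-6)·x + (14)·y + (0)·-42 = 0
Row 2: (-3)·x + (7)·y + (0)·-42 = 0
Row 3: (-17)·x + (49)·y + (-2)·-42 = 0
Solving gives x = -21, y = -9.
Check: C·(-21, -9, -42) = (147, 63, 294) = -7·(-21, -9, -42).

-21, -9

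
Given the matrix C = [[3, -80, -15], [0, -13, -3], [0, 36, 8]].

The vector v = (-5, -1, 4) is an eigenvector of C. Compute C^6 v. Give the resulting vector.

(-5, -1, 4)

First find the eigenvalue: Cv = (5, 1, -4) = -1·(-5, -1, 4), so λ = -1.
Then C^6 v = λ^6·v = (-1)^6·(-5, -1, 4) = 1·(-5, -1, 4) = (-5, -1, 4).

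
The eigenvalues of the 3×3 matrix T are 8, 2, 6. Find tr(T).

trace(T) is the sum of the eigenvalues: (8) + (2) + (6) = 16.

16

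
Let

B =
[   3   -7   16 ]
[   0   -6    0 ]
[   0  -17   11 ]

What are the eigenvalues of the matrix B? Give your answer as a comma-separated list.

The characteristic polynomial is p(λ) = det(λI - B).
Expanding the 3×3 determinant: p(λ) = λ^3 - 8λ^2 - 51λ + 198.
Since p(11) = 0, λ = 11 is a root.
Factor out (λ - 11): p(λ) = (λ - 11)·(λ^2 + 3λ - 18).
The quadratic factors as (λ + 6)·(λ - 3).
Eigenvalues: -6, 3, 11.

-6, 3, 11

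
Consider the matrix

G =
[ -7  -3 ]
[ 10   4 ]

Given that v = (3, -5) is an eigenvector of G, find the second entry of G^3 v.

First find the eigenvalue: Gv = (-6, 10) = -2·(3, -5), so λ = -2.
Then G^3 v = λ^3·v = (-2)^3·(3, -5) = -8·(3, -5) = (-24, 40).

40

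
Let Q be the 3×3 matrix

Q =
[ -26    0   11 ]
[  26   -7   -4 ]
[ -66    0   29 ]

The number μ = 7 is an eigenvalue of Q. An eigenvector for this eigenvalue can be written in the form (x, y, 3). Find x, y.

We need (Q - 7I)v = 0.
Q - 7I = [[-33, 0, 11], [26, -14, -4], [-66, 0, 22]].
Row 1: (-33)·x + (0)·y + (11)·3 = 0
Row 2: (26)·x + (-14)·y + (-4)·3 = 0
Row 3: (-66)·x + (0)·y + (22)·3 = 0
Solving gives x = 1, y = 1.
Check: Q·(1, 1, 3) = (7, 7, 21) = 7·(1, 1, 3).

1, 1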